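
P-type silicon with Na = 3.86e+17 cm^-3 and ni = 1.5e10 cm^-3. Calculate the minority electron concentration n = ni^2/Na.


Step 1: Majority hole concentration p ≈ Na = 3.86e+17 cm^-3
Step 2: n = ni^2 / Na = (1.5e10)^2 / 3.86e+17
Step 3: n = 5.83e+02 cm^-3

5.83e+02


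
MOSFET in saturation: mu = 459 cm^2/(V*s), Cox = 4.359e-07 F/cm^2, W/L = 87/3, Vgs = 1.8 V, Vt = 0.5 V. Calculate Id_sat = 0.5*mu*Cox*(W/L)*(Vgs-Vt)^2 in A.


Step 1: Overdrive voltage Vov = Vgs - Vt = 1.8 - 0.5 = 1.3 V
Step 2: W/L = 87/3 = 29
Step 3: Id = 0.5 * 459 * 4.359e-07 * 29 * 1.3^2
Step 4: Id = 4.90e-03 A

4.90e-03


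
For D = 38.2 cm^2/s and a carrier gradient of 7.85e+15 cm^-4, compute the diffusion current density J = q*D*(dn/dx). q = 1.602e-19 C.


Step 1: J = q * D * (dn/dx)
Step 2: J = 1.602e-19 * 38.2 * 7.85e+15
Step 3: J = 4.80e-02 A/cm^2

4.80e-02


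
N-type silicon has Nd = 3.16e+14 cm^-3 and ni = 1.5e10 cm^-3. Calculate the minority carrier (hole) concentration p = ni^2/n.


Step 1: Since Nd >> ni, n ≈ Nd = 3.16e+14 cm^-3
Step 2: p = ni^2 / n = (1.5e10)^2 / 3.16e+14
Step 3: p = 2.25e20 / 3.16e+14 = 7.12e+05 cm^-3

7.12e+05


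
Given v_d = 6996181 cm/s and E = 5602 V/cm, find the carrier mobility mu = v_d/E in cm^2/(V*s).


Step 1: mu = v_d / E
Step 2: mu = 6996181 / 5602
Step 3: mu = 1248.87 cm^2/(V*s)

1248.87


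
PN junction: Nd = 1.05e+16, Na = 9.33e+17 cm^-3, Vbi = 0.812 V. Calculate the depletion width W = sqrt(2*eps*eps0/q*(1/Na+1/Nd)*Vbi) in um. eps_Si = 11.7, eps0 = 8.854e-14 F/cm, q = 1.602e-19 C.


Step 1: 1/Na + 1/Nd = 1/9.33e+17 + 1/1.05e+16 = 9.63099e-17
Step 2: 2*eps*eps0/q = 2*11.7*8.854e-14/1.602e-19 = 1.293281e+07
Step 3: W^2 = 1.293281e+07 * 9.63099e-17 * 0.812 = 1.01139e-09
Step 4: W = sqrt(1.01139e-09) = 3.180e-05 cm = 0.318 um

0.318


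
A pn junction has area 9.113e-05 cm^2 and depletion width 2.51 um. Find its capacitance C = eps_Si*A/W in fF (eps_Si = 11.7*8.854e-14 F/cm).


Step 1: eps_Si = 11.7 * 8.854e-14 = 1.035918e-12 F/cm
Step 2: W in cm = 2.51 * 1e-4 = 2.51e-04 cm
Step 3: C = 1.035918e-12 * 9.113e-05 / 2.51e-04 = 3.761084e-13 F
Step 4: C = 376.11 fF

376.11


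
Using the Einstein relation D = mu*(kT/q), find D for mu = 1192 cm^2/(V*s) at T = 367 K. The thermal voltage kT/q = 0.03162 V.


Step 1: D = mu * (kT/q)
Step 2: D = 1192 * 0.03162
Step 3: D = 37.69 cm^2/s

37.69


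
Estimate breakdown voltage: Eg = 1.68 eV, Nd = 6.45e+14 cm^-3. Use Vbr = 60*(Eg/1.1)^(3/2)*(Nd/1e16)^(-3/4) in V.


Step 1: Eg/1.1 = 1.68/1.1 = 1.527273
Step 2: (Eg/1.1)^1.5 = 1.527273^1.5 = 1.887448
Step 3: (Nd/1e16)^(-0.75) = (0.0645)^(-0.75) = 7.813223
Step 4: Vbr = 60 * 1.887448 * 7.813223 = 884.8 V

884.8


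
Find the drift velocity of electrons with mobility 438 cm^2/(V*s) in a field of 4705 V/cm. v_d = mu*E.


Step 1: v_d = mu * E
Step 2: v_d = 438 * 4705 = 2060790
Step 3: v_d = 2.06e+06 cm/s

2.06e+06


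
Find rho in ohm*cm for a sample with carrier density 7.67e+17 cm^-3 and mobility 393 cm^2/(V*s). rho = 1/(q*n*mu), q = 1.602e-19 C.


Step 1: sigma = q * n * mu = 1.602e-19 * 7.67e+17 * 393 = 4.82892e+01 S/cm
Step 2: rho = 1 / sigma = 1 / 4.82892e+01 = 0.02071 ohm*cm

0.02071


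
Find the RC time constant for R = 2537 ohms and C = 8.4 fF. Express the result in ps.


Step 1: tau = R * C
Step 2: tau = 2537 * 8.4 fF = 2537 * 8.4e-15 F
Step 3: tau = 2.13108e-11 s = 21.3108 ps

21.3108


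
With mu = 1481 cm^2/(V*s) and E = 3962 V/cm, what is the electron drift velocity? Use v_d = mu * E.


Step 1: v_d = mu * E
Step 2: v_d = 1481 * 3962 = 5867722
Step 3: v_d = 5.87e+06 cm/s

5.87e+06


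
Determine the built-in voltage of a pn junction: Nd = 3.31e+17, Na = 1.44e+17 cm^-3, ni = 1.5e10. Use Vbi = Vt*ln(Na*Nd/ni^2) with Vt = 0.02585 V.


Step 1: Compute Na*Nd/ni^2 = 1.44e+17 * 3.31e+17 / (1.5e10)^2 = 2.1184e+14
Step 2: ln(2.1184e+14) = 32.9869
Step 3: Vbi = 0.02585 * 32.9869 = 0.853 V

0.853


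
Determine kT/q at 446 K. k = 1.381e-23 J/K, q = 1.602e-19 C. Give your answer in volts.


Step 1: kT = 1.381e-23 * 446 = 6.15926e-21 J
Step 2: Vt = kT/q = 6.15926e-21 / 1.602e-19
Step 3: Vt = 0.03845 V

0.03845


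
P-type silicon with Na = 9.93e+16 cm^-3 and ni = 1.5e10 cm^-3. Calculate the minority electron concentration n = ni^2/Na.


Step 1: Majority hole concentration p ≈ Na = 9.93e+16 cm^-3
Step 2: n = ni^2 / Na = (1.5e10)^2 / 9.93e+16
Step 3: n = 2.27e+03 cm^-3

2.27e+03


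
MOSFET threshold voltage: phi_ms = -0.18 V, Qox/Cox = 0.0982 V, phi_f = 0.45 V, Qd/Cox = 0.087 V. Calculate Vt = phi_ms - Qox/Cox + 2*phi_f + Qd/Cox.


Step 1: Vt = phi_ms - Qox/Cox + 2*phi_f + Qd/Cox
Step 2: Vt = -0.18 - 0.0982 + 2*0.45 + 0.087
Step 3: Vt = -0.18 - 0.0982 + 0.9 + 0.087
Step 4: Vt = 0.7088 V

0.7088


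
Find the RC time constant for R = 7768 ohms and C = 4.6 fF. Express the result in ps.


Step 1: tau = R * C
Step 2: tau = 7768 * 4.6 fF = 7768 * 4.6e-15 F
Step 3: tau = 3.57328e-11 s = 35.7328 ps

35.7328


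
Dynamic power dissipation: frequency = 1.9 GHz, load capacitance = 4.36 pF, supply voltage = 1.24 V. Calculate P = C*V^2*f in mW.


Step 1: V^2 = 1.24^2 = 1.5376 V^2
Step 2: P = C*V^2*f = 4.36e-12 F * 1.5376 * 1.9e9 Hz
Step 3: P = 1.27374784e-02 W
Step 4: P = 12.737 mW

12.737


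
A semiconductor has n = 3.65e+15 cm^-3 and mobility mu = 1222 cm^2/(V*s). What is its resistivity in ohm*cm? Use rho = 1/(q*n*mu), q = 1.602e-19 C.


Step 1: sigma = q * n * mu = 1.602e-19 * 3.65e+15 * 1222 = 7.14540e-01 S/cm
Step 2: rho = 1 / sigma = 1 / 7.14540e-01 = 1.4 ohm*cm

1.4


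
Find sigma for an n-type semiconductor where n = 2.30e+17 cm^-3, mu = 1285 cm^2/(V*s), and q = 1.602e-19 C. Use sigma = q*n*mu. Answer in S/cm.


Step 1: sigma = q * n * mu
Step 2: sigma = 1.602e-19 * 2.30e+17 * 1285
Step 3: sigma = 4.735e+01 S/cm

4.735e+01


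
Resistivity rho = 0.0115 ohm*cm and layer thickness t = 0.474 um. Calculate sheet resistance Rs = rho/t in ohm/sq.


Step 1: Convert thickness to cm: t = 0.474 um = 4.7400e-05 cm
Step 2: Rs = rho / t = 0.0115 / 4.7400e-05
Step 3: Rs = 242.6 ohm/sq

242.6


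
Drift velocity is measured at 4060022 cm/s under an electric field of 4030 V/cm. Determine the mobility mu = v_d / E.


Step 1: mu = v_d / E
Step 2: mu = 4060022 / 4030
Step 3: mu = 1007.45 cm^2/(V*s)

1007.45


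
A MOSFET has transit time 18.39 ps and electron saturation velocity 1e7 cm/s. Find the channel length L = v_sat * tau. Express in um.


Step 1: tau in seconds = 18.39 ps * 1e-12 = 1.8390e-11 s
Step 2: L = v_sat * tau = 1e7 * 1.8390e-11 = 1.8390e-04 cm
Step 3: L in um = 1.8390e-04 * 1e4 = 1.839 um

1.839


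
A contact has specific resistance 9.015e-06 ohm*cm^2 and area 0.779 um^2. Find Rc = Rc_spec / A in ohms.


Step 1: Convert area to cm^2: 0.779 um^2 = 7.7900e-09 cm^2
Step 2: Rc = Rc_spec / A = 9.015e-06 / 7.7900e-09
Step 3: Rc = 1.16e+03 ohms

1.16e+03


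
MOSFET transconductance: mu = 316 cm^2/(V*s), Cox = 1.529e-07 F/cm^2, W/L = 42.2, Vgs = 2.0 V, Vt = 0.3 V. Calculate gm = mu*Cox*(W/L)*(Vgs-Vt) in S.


Step 1: Vov = Vgs - Vt = 2.0 - 0.3 = 1.7 V
Step 2: gm = mu * Cox * (W/L) * Vov
Step 3: gm = 316 * 1.529e-07 * 42.2 * 1.7 = 3.47e-03 S

3.47e-03


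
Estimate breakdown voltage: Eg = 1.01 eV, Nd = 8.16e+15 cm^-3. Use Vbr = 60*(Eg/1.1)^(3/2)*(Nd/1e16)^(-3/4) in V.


Step 1: Eg/1.1 = 1.01/1.1 = 0.918182
Step 2: (Eg/1.1)^1.5 = 0.918182^1.5 = 0.879819
Step 3: (Nd/1e16)^(-0.75) = (0.816)^(-0.75) = 1.164749
Step 4: Vbr = 60 * 0.879819 * 1.164749 = 61.5 V

61.5


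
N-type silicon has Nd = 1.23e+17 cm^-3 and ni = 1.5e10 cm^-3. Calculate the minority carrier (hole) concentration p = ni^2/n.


Step 1: Since Nd >> ni, n ≈ Nd = 1.23e+17 cm^-3
Step 2: p = ni^2 / n = (1.5e10)^2 / 1.23e+17
Step 3: p = 2.25e20 / 1.23e+17 = 1.83e+03 cm^-3

1.83e+03


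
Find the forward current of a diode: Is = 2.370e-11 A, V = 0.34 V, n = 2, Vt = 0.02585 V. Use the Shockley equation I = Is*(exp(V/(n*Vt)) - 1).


Step 1: V/(n*Vt) = 0.34/(2*0.02585) = 6.5764
Step 2: exp(6.5764) = 7.1795e+02
Step 3: I = 2.370e-11 * (7.1795e+02 - 1) = 1.70e-08 A

1.70e-08


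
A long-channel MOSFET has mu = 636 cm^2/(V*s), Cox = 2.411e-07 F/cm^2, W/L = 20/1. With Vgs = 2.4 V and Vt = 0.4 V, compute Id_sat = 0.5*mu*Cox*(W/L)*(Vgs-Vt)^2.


Step 1: Overdrive voltage Vov = Vgs - Vt = 2.4 - 0.4 = 2.0 V
Step 2: W/L = 20/1 = 20
Step 3: Id = 0.5 * 636 * 2.411e-07 * 20 * 2.0^2
Step 4: Id = 6.13e-03 A

6.13e-03


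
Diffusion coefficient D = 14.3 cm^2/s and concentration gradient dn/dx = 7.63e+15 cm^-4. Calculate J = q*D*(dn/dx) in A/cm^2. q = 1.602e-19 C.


Step 1: J = q * D * (dn/dx)
Step 2: J = 1.602e-19 * 14.3 * 7.63e+15
Step 3: J = 1.75e-02 A/cm^2

1.75e-02


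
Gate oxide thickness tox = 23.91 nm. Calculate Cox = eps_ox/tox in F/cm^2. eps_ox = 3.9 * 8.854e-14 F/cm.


Step 1: eps_ox = 3.9 * 8.854e-14 = 3.45306e-13 F/cm
Step 2: tox in cm = 23.91 nm * 1e-7 = 2.3910e-06 cm
Step 3: Cox = 3.45306e-13 / 2.3910e-06 = 1.44e-07 F/cm^2

1.44e-07


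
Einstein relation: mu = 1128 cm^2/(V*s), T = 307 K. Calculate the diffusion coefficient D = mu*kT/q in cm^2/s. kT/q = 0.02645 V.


Step 1: D = mu * (kT/q)
Step 2: D = 1128 * 0.02645
Step 3: D = 29.84 cm^2/s

29.84


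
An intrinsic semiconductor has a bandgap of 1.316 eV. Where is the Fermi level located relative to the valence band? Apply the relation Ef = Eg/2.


Step 1: For an intrinsic semiconductor, the Fermi level sits at midgap.
Step 2: Ef = Eg / 2 = 1.316 / 2 = 0.658 eV

0.658


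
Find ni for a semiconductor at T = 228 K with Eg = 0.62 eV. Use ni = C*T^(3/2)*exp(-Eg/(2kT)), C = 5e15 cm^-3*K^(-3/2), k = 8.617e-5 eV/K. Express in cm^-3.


Step 1: Compute kT = 8.617e-5 * 228 = 0.01964676 eV
Step 2: Exponent = -Eg/(2kT) = -0.62/(2*0.01964676) = -15.77868
Step 3: T^(3/2) = 228^1.5 = 3442.72
Step 4: ni = 5e15 * 3442.72 * exp(-15.77868) = 2.42e+12 cm^-3

2.42e+12


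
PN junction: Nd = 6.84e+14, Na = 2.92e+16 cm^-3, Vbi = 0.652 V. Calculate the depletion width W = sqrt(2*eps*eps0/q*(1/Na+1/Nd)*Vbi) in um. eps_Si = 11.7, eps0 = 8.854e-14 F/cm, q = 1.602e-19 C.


Step 1: 1/Na + 1/Nd = 1/2.92e+16 + 1/6.84e+14 = 1.49623e-15
Step 2: 2*eps*eps0/q = 2*11.7*8.854e-14/1.602e-19 = 1.293281e+07
Step 3: W^2 = 1.293281e+07 * 1.49623e-15 * 0.652 = 1.26165e-08
Step 4: W = sqrt(1.26165e-08) = 1.123e-04 cm = 1.123 um

1.123


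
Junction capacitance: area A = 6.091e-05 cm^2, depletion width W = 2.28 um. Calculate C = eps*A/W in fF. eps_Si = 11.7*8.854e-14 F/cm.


Step 1: eps_Si = 11.7 * 8.854e-14 = 1.035918e-12 F/cm
Step 2: W in cm = 2.28 * 1e-4 = 2.28e-04 cm
Step 3: C = 1.035918e-12 * 6.091e-05 / 2.28e-04 = 2.767446e-13 F
Step 4: C = 276.74 fF

276.74


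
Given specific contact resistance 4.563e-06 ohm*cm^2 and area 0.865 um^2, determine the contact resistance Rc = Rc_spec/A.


Step 1: Convert area to cm^2: 0.865 um^2 = 8.6500e-09 cm^2
Step 2: Rc = Rc_spec / A = 4.563e-06 / 8.6500e-09
Step 3: Rc = 5.28e+02 ohms

5.28e+02


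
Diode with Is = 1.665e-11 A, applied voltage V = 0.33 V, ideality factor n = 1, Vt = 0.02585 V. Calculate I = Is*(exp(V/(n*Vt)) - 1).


Step 1: V/(n*Vt) = 0.33/(1*0.02585) = 12.7660
Step 2: exp(12.7660) = 3.5011e+05
Step 3: I = 1.665e-11 * (3.5011e+05 - 1) = 5.83e-06 A

5.83e-06


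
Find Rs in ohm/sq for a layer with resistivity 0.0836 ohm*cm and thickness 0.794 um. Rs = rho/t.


Step 1: Convert thickness to cm: t = 0.794 um = 7.9400e-05 cm
Step 2: Rs = rho / t = 0.0836 / 7.9400e-05
Step 3: Rs = 1052.9 ohm/sq

1052.9


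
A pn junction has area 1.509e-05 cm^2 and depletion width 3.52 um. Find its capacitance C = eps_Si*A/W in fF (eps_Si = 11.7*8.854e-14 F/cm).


Step 1: eps_Si = 11.7 * 8.854e-14 = 1.035918e-12 F/cm
Step 2: W in cm = 3.52 * 1e-4 = 3.52e-04 cm
Step 3: C = 1.035918e-12 * 1.509e-05 / 3.52e-04 = 4.440910e-14 F
Step 4: C = 44.41 fF

44.41


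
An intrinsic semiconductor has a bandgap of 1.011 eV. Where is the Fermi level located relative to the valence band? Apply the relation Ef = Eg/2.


Step 1: For an intrinsic semiconductor, the Fermi level sits at midgap.
Step 2: Ef = Eg / 2 = 1.011 / 2 = 0.5055 eV

0.5055


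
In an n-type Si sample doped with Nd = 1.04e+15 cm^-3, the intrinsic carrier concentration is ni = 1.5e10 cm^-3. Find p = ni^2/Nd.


Step 1: Since Nd >> ni, n ≈ Nd = 1.04e+15 cm^-3
Step 2: p = ni^2 / n = (1.5e10)^2 / 1.04e+15
Step 3: p = 2.25e20 / 1.04e+15 = 2.16e+05 cm^-3

2.16e+05


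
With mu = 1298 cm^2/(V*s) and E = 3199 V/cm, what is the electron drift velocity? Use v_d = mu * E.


Step 1: v_d = mu * E
Step 2: v_d = 1298 * 3199 = 4152302
Step 3: v_d = 4.15e+06 cm/s

4.15e+06


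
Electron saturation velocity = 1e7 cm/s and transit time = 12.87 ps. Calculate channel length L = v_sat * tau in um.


Step 1: tau in seconds = 12.87 ps * 1e-12 = 1.2870e-11 s
Step 2: L = v_sat * tau = 1e7 * 1.2870e-11 = 1.2870e-04 cm
Step 3: L in um = 1.2870e-04 * 1e4 = 1.287 um

1.287


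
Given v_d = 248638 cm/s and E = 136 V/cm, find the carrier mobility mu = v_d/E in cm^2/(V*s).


Step 1: mu = v_d / E
Step 2: mu = 248638 / 136
Step 3: mu = 1828.22 cm^2/(V*s)

1828.22


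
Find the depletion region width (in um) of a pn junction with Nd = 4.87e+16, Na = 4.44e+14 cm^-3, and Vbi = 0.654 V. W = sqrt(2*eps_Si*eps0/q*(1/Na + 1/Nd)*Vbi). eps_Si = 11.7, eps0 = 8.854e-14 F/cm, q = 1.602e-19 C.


Step 1: 1/Na + 1/Nd = 1/4.44e+14 + 1/4.87e+16 = 2.27279e-15
Step 2: 2*eps*eps0/q = 2*11.7*8.854e-14/1.602e-19 = 1.293281e+07
Step 3: W^2 = 1.293281e+07 * 2.27279e-15 * 0.654 = 1.92234e-08
Step 4: W = sqrt(1.92234e-08) = 1.386e-04 cm = 1.386 um

1.386


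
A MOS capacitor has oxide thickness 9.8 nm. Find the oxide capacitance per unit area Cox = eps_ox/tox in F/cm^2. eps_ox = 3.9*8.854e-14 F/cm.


Step 1: eps_ox = 3.9 * 8.854e-14 = 3.45306e-13 F/cm
Step 2: tox in cm = 9.8 nm * 1e-7 = 9.8000e-07 cm
Step 3: Cox = 3.45306e-13 / 9.8000e-07 = 3.52e-07 F/cm^2

3.52e-07


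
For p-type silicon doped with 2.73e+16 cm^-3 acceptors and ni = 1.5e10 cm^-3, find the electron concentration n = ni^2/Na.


Step 1: Majority hole concentration p ≈ Na = 2.73e+16 cm^-3
Step 2: n = ni^2 / Na = (1.5e10)^2 / 2.73e+16
Step 3: n = 8.24e+03 cm^-3

8.24e+03


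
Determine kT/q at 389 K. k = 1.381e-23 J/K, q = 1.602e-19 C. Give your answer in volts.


Step 1: kT = 1.381e-23 * 389 = 5.37209e-21 J
Step 2: Vt = kT/q = 5.37209e-21 / 1.602e-19
Step 3: Vt = 0.03353 V

0.03353


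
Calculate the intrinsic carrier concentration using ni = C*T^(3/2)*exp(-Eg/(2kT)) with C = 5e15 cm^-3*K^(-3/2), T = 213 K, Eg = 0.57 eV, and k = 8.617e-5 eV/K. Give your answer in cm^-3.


Step 1: Compute kT = 8.617e-5 * 213 = 0.01835421 eV
Step 2: Exponent = -Eg/(2kT) = -0.57/(2*0.01835421) = -15.52777
Step 3: T^(3/2) = 213^1.5 = 3108.63
Step 4: ni = 5e15 * 3108.63 * exp(-15.52777) = 2.80e+12 cm^-3

2.80e+12


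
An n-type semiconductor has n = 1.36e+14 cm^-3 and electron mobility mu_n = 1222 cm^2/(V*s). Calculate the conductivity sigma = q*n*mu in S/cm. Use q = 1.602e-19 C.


Step 1: sigma = q * n * mu
Step 2: sigma = 1.602e-19 * 1.36e+14 * 1222
Step 3: sigma = 2.662e-02 S/cm

2.662e-02


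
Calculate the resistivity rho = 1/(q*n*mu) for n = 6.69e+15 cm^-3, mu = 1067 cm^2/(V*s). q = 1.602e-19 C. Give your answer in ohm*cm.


Step 1: sigma = q * n * mu = 1.602e-19 * 6.69e+15 * 1067 = 1.14354e+00 S/cm
Step 2: rho = 1 / sigma = 1 / 1.14354e+00 = 0.8745 ohm*cm

0.8745


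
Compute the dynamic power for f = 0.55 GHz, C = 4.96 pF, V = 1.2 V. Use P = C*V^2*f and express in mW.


Step 1: V^2 = 1.2^2 = 1.44 V^2
Step 2: P = C*V^2*f = 4.96e-12 F * 1.44 * 0.55e9 Hz
Step 3: P = 3.92832e-03 W
Step 4: P = 3.928 mW

3.928


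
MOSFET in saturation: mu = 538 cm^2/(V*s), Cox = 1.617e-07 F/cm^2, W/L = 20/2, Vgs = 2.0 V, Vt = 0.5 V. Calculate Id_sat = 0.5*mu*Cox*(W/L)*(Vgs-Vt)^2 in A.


Step 1: Overdrive voltage Vov = Vgs - Vt = 2.0 - 0.5 = 1.5 V
Step 2: W/L = 20/2 = 10
Step 3: Id = 0.5 * 538 * 1.617e-07 * 10 * 1.5^2
Step 4: Id = 9.79e-04 A

9.79e-04


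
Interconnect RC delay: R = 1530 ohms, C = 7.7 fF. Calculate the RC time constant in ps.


Step 1: tau = R * C
Step 2: tau = 1530 * 7.7 fF = 1530 * 7.7e-15 F
Step 3: tau = 1.1781e-11 s = 11.781 ps

11.781


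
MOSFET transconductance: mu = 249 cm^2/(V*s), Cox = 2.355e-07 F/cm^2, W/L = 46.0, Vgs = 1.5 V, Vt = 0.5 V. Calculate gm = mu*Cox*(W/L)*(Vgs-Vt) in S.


Step 1: Vov = Vgs - Vt = 1.5 - 0.5 = 1.0 V
Step 2: gm = mu * Cox * (W/L) * Vov
Step 3: gm = 249 * 2.355e-07 * 46.0 * 1.0 = 2.70e-03 S

2.70e-03


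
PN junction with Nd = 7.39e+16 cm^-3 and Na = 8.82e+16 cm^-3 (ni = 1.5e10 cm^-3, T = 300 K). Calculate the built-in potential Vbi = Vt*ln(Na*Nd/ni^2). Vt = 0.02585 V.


Step 1: Compute Na*Nd/ni^2 = 8.82e+16 * 7.39e+16 / (1.5e10)^2 = 2.8969e+13
Step 2: ln(2.8969e+13) = 30.9972
Step 3: Vbi = 0.02585 * 30.9972 = 0.801 V

0.801


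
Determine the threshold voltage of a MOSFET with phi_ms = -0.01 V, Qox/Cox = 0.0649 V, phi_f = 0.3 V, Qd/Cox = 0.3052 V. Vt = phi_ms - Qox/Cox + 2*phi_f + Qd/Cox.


Step 1: Vt = phi_ms - Qox/Cox + 2*phi_f + Qd/Cox
Step 2: Vt = -0.01 - 0.0649 + 2*0.3 + 0.3052
Step 3: Vt = -0.01 - 0.0649 + 0.6 + 0.3052
Step 4: Vt = 0.8303 V

0.8303


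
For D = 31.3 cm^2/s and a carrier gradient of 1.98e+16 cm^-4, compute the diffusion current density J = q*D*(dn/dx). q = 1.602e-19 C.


Step 1: J = q * D * (dn/dx)
Step 2: J = 1.602e-19 * 31.3 * 1.98e+16
Step 3: J = 9.93e-02 A/cm^2

9.93e-02


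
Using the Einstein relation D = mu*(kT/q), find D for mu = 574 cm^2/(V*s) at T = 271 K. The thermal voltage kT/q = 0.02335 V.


Step 1: D = mu * (kT/q)
Step 2: D = 574 * 0.02335
Step 3: D = 13.4 cm^2/s

13.4


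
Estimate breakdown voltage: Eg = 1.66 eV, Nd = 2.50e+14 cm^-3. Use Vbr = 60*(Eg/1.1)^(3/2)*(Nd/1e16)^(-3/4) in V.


Step 1: Eg/1.1 = 1.66/1.1 = 1.509091
Step 2: (Eg/1.1)^1.5 = 1.509091^1.5 = 1.853844
Step 3: (Nd/1e16)^(-0.75) = (0.025)^(-0.75) = 15.905415
Step 4: Vbr = 60 * 1.853844 * 15.905415 = 1769.2 V

1769.2


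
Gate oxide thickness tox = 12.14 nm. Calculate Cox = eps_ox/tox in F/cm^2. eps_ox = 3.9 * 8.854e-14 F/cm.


Step 1: eps_ox = 3.9 * 8.854e-14 = 3.45306e-13 F/cm
Step 2: tox in cm = 12.14 nm * 1e-7 = 1.2140e-06 cm
Step 3: Cox = 3.45306e-13 / 1.2140e-06 = 2.84e-07 F/cm^2

2.84e-07


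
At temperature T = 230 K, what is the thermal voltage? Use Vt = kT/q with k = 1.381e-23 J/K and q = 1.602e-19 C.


Step 1: kT = 1.381e-23 * 230 = 3.1763e-21 J
Step 2: Vt = kT/q = 3.1763e-21 / 1.602e-19
Step 3: Vt = 0.01983 V

0.01983


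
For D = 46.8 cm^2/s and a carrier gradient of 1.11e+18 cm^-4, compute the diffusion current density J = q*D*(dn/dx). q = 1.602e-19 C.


Step 1: J = q * D * (dn/dx)
Step 2: J = 1.602e-19 * 46.8 * 1.11e+18
Step 3: J = 8.32e+00 A/cm^2

8.32e+00


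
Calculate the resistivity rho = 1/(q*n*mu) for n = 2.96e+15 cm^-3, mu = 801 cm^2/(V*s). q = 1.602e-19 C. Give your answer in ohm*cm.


Step 1: sigma = q * n * mu = 1.602e-19 * 2.96e+15 * 801 = 3.79828e-01 S/cm
Step 2: rho = 1 / sigma = 1 / 3.79828e-01 = 2.633 ohm*cm

2.633


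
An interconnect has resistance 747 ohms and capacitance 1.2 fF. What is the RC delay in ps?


Step 1: tau = R * C
Step 2: tau = 747 * 1.2 fF = 747 * 1.2e-15 F
Step 3: tau = 8.964e-13 s = 0.8964 ps

0.8964


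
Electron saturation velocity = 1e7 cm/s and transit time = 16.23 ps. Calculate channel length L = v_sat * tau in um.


Step 1: tau in seconds = 16.23 ps * 1e-12 = 1.6230e-11 s
Step 2: L = v_sat * tau = 1e7 * 1.6230e-11 = 1.6230e-04 cm
Step 3: L in um = 1.6230e-04 * 1e4 = 1.623 um

1.623


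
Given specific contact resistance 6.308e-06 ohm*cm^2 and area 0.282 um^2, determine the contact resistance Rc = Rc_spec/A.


Step 1: Convert area to cm^2: 0.282 um^2 = 2.8200e-09 cm^2
Step 2: Rc = Rc_spec / A = 6.308e-06 / 2.8200e-09
Step 3: Rc = 2.24e+03 ohms

2.24e+03


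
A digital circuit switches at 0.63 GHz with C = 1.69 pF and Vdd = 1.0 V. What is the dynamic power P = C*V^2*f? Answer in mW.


Step 1: V^2 = 1.0^2 = 1.0 V^2
Step 2: P = C*V^2*f = 1.69e-12 F * 1.0 * 0.63e9 Hz
Step 3: P = 1.0647e-03 W
Step 4: P = 1.065 mW

1.065


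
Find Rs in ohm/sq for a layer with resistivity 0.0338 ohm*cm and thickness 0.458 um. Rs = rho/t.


Step 1: Convert thickness to cm: t = 0.458 um = 4.5800e-05 cm
Step 2: Rs = rho / t = 0.0338 / 4.5800e-05
Step 3: Rs = 738.0 ohm/sq

738.0


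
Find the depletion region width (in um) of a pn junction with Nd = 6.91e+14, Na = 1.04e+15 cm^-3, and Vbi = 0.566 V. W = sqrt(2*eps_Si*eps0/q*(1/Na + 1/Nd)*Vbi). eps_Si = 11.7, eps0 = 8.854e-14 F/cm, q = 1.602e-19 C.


Step 1: 1/Na + 1/Nd = 1/1.04e+15 + 1/6.91e+14 = 2.40872e-15
Step 2: 2*eps*eps0/q = 2*11.7*8.854e-14/1.602e-19 = 1.293281e+07
Step 3: W^2 = 1.293281e+07 * 2.40872e-15 * 0.566 = 1.76318e-08
Step 4: W = sqrt(1.76318e-08) = 1.328e-04 cm = 1.328 um

1.328


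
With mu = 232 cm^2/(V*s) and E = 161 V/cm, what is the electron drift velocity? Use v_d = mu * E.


Step 1: v_d = mu * E
Step 2: v_d = 232 * 161 = 37352
Step 3: v_d = 3.74e+04 cm/s

3.74e+04


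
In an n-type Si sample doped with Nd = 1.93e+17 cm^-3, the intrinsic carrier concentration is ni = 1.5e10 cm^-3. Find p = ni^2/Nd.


Step 1: Since Nd >> ni, n ≈ Nd = 1.93e+17 cm^-3
Step 2: p = ni^2 / n = (1.5e10)^2 / 1.93e+17
Step 3: p = 2.25e20 / 1.93e+17 = 1.17e+03 cm^-3

1.17e+03


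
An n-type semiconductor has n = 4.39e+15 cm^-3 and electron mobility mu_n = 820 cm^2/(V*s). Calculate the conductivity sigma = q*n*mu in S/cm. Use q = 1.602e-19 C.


Step 1: sigma = q * n * mu
Step 2: sigma = 1.602e-19 * 4.39e+15 * 820
Step 3: sigma = 5.767e-01 S/cm

5.767e-01


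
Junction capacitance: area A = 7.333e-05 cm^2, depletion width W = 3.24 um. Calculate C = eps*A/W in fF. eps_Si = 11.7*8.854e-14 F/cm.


Step 1: eps_Si = 11.7 * 8.854e-14 = 1.035918e-12 F/cm
Step 2: W in cm = 3.24 * 1e-4 = 3.24e-04 cm
Step 3: C = 1.035918e-12 * 7.333e-05 / 3.24e-04 = 2.344564e-13 F
Step 4: C = 234.46 fF

234.46


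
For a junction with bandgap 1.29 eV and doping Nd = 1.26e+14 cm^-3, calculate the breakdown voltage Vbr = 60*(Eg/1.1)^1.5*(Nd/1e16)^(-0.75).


Step 1: Eg/1.1 = 1.29/1.1 = 1.172727
Step 2: (Eg/1.1)^1.5 = 1.172727^1.5 = 1.269976
Step 3: (Nd/1e16)^(-0.75) = (0.0126)^(-0.75) = 26.590230
Step 4: Vbr = 60 * 1.269976 * 26.590230 = 2026.1 V

2026.1


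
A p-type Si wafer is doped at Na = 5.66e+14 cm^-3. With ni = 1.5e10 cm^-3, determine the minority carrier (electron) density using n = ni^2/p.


Step 1: Majority hole concentration p ≈ Na = 5.66e+14 cm^-3
Step 2: n = ni^2 / Na = (1.5e10)^2 / 5.66e+14
Step 3: n = 3.98e+05 cm^-3

3.98e+05


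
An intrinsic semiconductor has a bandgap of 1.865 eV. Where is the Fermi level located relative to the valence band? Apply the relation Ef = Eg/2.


Step 1: For an intrinsic semiconductor, the Fermi level sits at midgap.
Step 2: Ef = Eg / 2 = 1.865 / 2 = 0.9325 eV

0.9325


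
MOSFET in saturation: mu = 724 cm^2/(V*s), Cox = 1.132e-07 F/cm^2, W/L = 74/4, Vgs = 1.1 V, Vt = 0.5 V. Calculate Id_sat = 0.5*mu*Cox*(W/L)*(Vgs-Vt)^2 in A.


Step 1: Overdrive voltage Vov = Vgs - Vt = 1.1 - 0.5 = 0.6 V
Step 2: W/L = 74/4 = 18.5
Step 3: Id = 0.5 * 724 * 1.132e-07 * 18.5 * 0.6^2
Step 4: Id = 2.73e-04 A

2.73e-04


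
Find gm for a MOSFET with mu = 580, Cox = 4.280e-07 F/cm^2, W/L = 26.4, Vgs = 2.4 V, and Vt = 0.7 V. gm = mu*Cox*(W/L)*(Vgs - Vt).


Step 1: Vov = Vgs - Vt = 2.4 - 0.7 = 1.7 V
Step 2: gm = mu * Cox * (W/L) * Vov
Step 3: gm = 580 * 4.280e-07 * 26.4 * 1.7 = 1.11e-02 S

1.11e-02


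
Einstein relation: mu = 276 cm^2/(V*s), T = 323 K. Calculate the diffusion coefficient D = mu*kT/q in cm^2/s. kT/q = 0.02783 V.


Step 1: D = mu * (kT/q)
Step 2: D = 276 * 0.02783
Step 3: D = 7.68 cm^2/s

7.68


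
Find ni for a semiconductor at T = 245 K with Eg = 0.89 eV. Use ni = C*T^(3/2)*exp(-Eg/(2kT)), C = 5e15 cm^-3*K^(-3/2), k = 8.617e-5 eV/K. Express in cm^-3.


Step 1: Compute kT = 8.617e-5 * 245 = 0.02111165 eV
Step 2: Exponent = -Eg/(2kT) = -0.89/(2*0.02111165) = -21.07841
Step 3: T^(3/2) = 245^1.5 = 3834.86
Step 4: ni = 5e15 * 3834.86 * exp(-21.07841) = 1.34e+10 cm^-3

1.34e+10


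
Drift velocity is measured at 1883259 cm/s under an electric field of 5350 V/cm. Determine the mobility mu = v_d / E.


Step 1: mu = v_d / E
Step 2: mu = 1883259 / 5350
Step 3: mu = 352.01 cm^2/(V*s)

352.01


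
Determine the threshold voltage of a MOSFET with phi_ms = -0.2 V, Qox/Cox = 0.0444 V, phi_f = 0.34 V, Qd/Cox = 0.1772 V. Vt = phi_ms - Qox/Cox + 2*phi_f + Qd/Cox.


Step 1: Vt = phi_ms - Qox/Cox + 2*phi_f + Qd/Cox
Step 2: Vt = -0.2 - 0.0444 + 2*0.34 + 0.1772
Step 3: Vt = -0.2 - 0.0444 + 0.68 + 0.1772
Step 4: Vt = 0.6128 V

0.6128


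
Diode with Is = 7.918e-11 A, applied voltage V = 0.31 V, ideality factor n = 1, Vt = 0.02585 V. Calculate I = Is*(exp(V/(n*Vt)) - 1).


Step 1: V/(n*Vt) = 0.31/(1*0.02585) = 11.9923
Step 2: exp(11.9923) = 1.6151e+05
Step 3: I = 7.918e-11 * (1.6151e+05 - 1) = 1.28e-05 A

1.28e-05


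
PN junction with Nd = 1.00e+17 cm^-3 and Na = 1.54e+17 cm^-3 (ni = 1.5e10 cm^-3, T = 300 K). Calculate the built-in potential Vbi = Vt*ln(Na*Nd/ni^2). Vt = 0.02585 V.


Step 1: Compute Na*Nd/ni^2 = 1.54e+17 * 1.00e+17 / (1.5e10)^2 = 6.8444e+13
Step 2: ln(6.8444e+13) = 31.8570
Step 3: Vbi = 0.02585 * 31.8570 = 0.824 V

0.824


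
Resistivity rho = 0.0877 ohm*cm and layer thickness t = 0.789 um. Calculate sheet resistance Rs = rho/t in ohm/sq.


Step 1: Convert thickness to cm: t = 0.789 um = 7.8900e-05 cm
Step 2: Rs = rho / t = 0.0877 / 7.8900e-05
Step 3: Rs = 1111.5 ohm/sq

1111.5


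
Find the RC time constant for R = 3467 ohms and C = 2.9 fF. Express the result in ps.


Step 1: tau = R * C
Step 2: tau = 3467 * 2.9 fF = 3467 * 2.9e-15 F
Step 3: tau = 1.00543e-11 s = 10.0543 ps

10.0543


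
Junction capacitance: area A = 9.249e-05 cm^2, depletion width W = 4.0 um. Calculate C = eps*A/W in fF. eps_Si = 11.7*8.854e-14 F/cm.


Step 1: eps_Si = 11.7 * 8.854e-14 = 1.035918e-12 F/cm
Step 2: W in cm = 4.0 * 1e-4 = 4.00e-04 cm
Step 3: C = 1.035918e-12 * 9.249e-05 / 4.00e-04 = 2.395301e-13 F
Step 4: C = 239.53 fF

239.53


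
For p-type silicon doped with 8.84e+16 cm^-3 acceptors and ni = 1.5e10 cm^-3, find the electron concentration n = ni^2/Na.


Step 1: Majority hole concentration p ≈ Na = 8.84e+16 cm^-3
Step 2: n = ni^2 / Na = (1.5e10)^2 / 8.84e+16
Step 3: n = 2.55e+03 cm^-3

2.55e+03


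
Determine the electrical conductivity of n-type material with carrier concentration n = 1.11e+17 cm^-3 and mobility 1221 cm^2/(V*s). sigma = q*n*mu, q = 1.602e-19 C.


Step 1: sigma = q * n * mu
Step 2: sigma = 1.602e-19 * 1.11e+17 * 1221
Step 3: sigma = 2.171e+01 S/cm

2.171e+01


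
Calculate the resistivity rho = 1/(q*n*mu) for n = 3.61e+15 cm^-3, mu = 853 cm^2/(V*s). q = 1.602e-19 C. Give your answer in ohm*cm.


Step 1: sigma = q * n * mu = 1.602e-19 * 3.61e+15 * 853 = 4.93309e-01 S/cm
Step 2: rho = 1 / sigma = 1 / 4.93309e-01 = 2.027 ohm*cm

2.027


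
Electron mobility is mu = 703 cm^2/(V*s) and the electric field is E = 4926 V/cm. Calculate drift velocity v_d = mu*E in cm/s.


Step 1: v_d = mu * E
Step 2: v_d = 703 * 4926 = 3462978
Step 3: v_d = 3.46e+06 cm/s

3.46e+06


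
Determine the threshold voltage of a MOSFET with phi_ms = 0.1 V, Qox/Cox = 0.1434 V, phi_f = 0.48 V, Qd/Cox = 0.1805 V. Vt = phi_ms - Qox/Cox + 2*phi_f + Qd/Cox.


Step 1: Vt = phi_ms - Qox/Cox + 2*phi_f + Qd/Cox
Step 2: Vt = 0.1 - 0.1434 + 2*0.48 + 0.1805
Step 3: Vt = 0.1 - 0.1434 + 0.96 + 0.1805
Step 4: Vt = 1.0971 V

1.0971


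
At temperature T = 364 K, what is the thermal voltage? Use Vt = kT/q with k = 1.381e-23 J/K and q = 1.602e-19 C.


Step 1: kT = 1.381e-23 * 364 = 5.02684e-21 J
Step 2: Vt = kT/q = 5.02684e-21 / 1.602e-19
Step 3: Vt = 0.03138 V

0.03138


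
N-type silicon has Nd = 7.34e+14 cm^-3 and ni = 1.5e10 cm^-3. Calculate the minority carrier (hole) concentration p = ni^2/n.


Step 1: Since Nd >> ni, n ≈ Nd = 7.34e+14 cm^-3
Step 2: p = ni^2 / n = (1.5e10)^2 / 7.34e+14
Step 3: p = 2.25e20 / 7.34e+14 = 3.07e+05 cm^-3

3.07e+05


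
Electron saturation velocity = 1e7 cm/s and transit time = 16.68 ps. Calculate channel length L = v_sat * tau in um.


Step 1: tau in seconds = 16.68 ps * 1e-12 = 1.6680e-11 s
Step 2: L = v_sat * tau = 1e7 * 1.6680e-11 = 1.6680e-04 cm
Step 3: L in um = 1.6680e-04 * 1e4 = 1.668 um

1.668


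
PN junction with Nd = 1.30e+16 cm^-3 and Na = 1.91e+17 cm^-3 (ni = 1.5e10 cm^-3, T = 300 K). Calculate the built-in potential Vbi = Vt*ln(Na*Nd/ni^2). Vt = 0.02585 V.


Step 1: Compute Na*Nd/ni^2 = 1.91e+17 * 1.30e+16 / (1.5e10)^2 = 1.1036e+13
Step 2: ln(1.1036e+13) = 30.0322
Step 3: Vbi = 0.02585 * 30.0322 = 0.776 V

0.776


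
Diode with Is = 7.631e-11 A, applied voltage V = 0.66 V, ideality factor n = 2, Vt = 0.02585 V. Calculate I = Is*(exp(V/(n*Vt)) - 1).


Step 1: V/(n*Vt) = 0.66/(2*0.02585) = 12.7660
Step 2: exp(12.7660) = 3.5011e+05
Step 3: I = 7.631e-11 * (3.5011e+05 - 1) = 2.67e-05 A

2.67e-05


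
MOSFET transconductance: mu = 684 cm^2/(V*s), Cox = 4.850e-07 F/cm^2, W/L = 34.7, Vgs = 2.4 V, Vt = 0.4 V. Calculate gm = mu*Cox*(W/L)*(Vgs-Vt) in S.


Step 1: Vov = Vgs - Vt = 2.4 - 0.4 = 2.0 V
Step 2: gm = mu * Cox * (W/L) * Vov
Step 3: gm = 684 * 4.850e-07 * 34.7 * 2.0 = 2.30e-02 S

2.30e-02


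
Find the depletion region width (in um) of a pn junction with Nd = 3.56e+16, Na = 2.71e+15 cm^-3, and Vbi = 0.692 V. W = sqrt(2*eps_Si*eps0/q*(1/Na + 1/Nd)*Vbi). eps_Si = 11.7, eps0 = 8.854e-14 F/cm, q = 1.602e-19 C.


Step 1: 1/Na + 1/Nd = 1/2.71e+15 + 1/3.56e+16 = 3.97094e-16
Step 2: 2*eps*eps0/q = 2*11.7*8.854e-14/1.602e-19 = 1.293281e+07
Step 3: W^2 = 1.293281e+07 * 3.97094e-16 * 0.692 = 3.55379e-09
Step 4: W = sqrt(3.55379e-09) = 5.961e-05 cm = 0.5961 um

0.5961


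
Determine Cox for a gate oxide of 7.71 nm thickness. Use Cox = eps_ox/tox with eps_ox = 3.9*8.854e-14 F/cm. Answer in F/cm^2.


Step 1: eps_ox = 3.9 * 8.854e-14 = 3.45306e-13 F/cm
Step 2: tox in cm = 7.71 nm * 1e-7 = 7.7100e-07 cm
Step 3: Cox = 3.45306e-13 / 7.7100e-07 = 4.48e-07 F/cm^2

4.48e-07


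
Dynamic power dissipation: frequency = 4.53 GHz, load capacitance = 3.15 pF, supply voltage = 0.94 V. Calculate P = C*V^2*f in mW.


Step 1: V^2 = 0.94^2 = 0.8836 V^2
Step 2: P = C*V^2*f = 3.15e-12 F * 0.8836 * 4.53e9 Hz
Step 3: P = 1.26085302e-02 W
Step 4: P = 12.609 mW

12.609


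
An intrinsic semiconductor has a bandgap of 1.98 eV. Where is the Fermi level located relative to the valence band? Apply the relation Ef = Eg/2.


Step 1: For an intrinsic semiconductor, the Fermi level sits at midgap.
Step 2: Ef = Eg / 2 = 1.98 / 2 = 0.99 eV

0.99


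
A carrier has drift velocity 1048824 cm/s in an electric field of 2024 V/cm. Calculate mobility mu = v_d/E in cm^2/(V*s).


Step 1: mu = v_d / E
Step 2: mu = 1048824 / 2024
Step 3: mu = 518.19 cm^2/(V*s)

518.19


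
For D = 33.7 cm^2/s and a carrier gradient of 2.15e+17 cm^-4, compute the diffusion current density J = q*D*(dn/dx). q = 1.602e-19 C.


Step 1: J = q * D * (dn/dx)
Step 2: J = 1.602e-19 * 33.7 * 2.15e+17
Step 3: J = 1.16e+00 A/cm^2

1.16e+00


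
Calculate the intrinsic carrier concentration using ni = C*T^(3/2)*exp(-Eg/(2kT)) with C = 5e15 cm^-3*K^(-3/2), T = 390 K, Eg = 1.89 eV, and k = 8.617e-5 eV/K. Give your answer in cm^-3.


Step 1: Compute kT = 8.617e-5 * 390 = 0.0336063 eV
Step 2: Exponent = -Eg/(2kT) = -1.89/(2*0.0336063) = -28.11973
Step 3: T^(3/2) = 390^1.5 = 7701.88
Step 4: ni = 5e15 * 7701.88 * exp(-28.11973) = 2.36e+07 cm^-3

2.36e+07


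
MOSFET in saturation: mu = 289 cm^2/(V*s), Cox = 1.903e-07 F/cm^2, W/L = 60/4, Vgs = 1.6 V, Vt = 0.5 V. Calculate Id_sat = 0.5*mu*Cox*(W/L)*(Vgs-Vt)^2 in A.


Step 1: Overdrive voltage Vov = Vgs - Vt = 1.6 - 0.5 = 1.1 V
Step 2: W/L = 60/4 = 15
Step 3: Id = 0.5 * 289 * 1.903e-07 * 15 * 1.1^2
Step 4: Id = 4.99e-04 A

4.99e-04


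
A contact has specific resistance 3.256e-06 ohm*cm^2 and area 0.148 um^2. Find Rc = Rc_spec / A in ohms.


Step 1: Convert area to cm^2: 0.148 um^2 = 1.4800e-09 cm^2
Step 2: Rc = Rc_spec / A = 3.256e-06 / 1.4800e-09
Step 3: Rc = 2.20e+03 ohms

2.20e+03


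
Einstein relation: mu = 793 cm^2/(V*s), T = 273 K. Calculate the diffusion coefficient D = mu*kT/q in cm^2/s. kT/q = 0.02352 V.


Step 1: D = mu * (kT/q)
Step 2: D = 793 * 0.02352
Step 3: D = 18.65 cm^2/s

18.65


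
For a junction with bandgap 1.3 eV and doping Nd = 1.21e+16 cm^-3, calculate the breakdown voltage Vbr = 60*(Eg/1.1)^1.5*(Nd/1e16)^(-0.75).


Step 1: Eg/1.1 = 1.3/1.1 = 1.181818
Step 2: (Eg/1.1)^1.5 = 1.181818^1.5 = 1.284772
Step 3: (Nd/1e16)^(-0.75) = (1.21)^(-0.75) = 0.866784
Step 4: Vbr = 60 * 1.284772 * 0.866784 = 66.8 V

66.8


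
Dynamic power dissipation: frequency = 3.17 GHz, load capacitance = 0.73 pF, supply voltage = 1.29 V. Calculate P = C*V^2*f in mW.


Step 1: V^2 = 1.29^2 = 1.6641 V^2
Step 2: P = C*V^2*f = 0.73e-12 F * 1.6641 * 3.17e9 Hz
Step 3: P = 3.85089381e-03 W
Step 4: P = 3.851 mW

3.851


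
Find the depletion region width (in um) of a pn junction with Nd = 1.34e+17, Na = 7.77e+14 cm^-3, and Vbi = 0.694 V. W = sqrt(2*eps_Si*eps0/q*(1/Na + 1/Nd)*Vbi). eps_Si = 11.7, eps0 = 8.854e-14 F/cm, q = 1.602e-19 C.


Step 1: 1/Na + 1/Nd = 1/7.77e+14 + 1/1.34e+17 = 1.29446e-15
Step 2: 2*eps*eps0/q = 2*11.7*8.854e-14/1.602e-19 = 1.293281e+07
Step 3: W^2 = 1.293281e+07 * 1.29446e-15 * 0.694 = 1.16183e-08
Step 4: W = sqrt(1.16183e-08) = 1.078e-04 cm = 1.078 um

1.078


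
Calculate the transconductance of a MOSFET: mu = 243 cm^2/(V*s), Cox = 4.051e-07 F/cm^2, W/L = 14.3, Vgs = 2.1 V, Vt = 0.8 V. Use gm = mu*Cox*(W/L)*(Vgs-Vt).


Step 1: Vov = Vgs - Vt = 2.1 - 0.8 = 1.3 V
Step 2: gm = mu * Cox * (W/L) * Vov
Step 3: gm = 243 * 4.051e-07 * 14.3 * 1.3 = 1.83e-03 S

1.83e-03


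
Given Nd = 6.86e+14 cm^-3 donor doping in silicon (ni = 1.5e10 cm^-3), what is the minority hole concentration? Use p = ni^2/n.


Step 1: Since Nd >> ni, n ≈ Nd = 6.86e+14 cm^-3
Step 2: p = ni^2 / n = (1.5e10)^2 / 6.86e+14
Step 3: p = 2.25e20 / 6.86e+14 = 3.28e+05 cm^-3

3.28e+05


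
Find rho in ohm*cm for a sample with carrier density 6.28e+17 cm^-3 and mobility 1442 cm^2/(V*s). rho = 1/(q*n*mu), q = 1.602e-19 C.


Step 1: sigma = q * n * mu = 1.602e-19 * 6.28e+17 * 1442 = 1.45073e+02 S/cm
Step 2: rho = 1 / sigma = 1 / 1.45073e+02 = 0.006893 ohm*cm

0.006893


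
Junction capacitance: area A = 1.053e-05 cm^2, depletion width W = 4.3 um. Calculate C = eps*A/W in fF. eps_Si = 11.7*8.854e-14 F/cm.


Step 1: eps_Si = 11.7 * 8.854e-14 = 1.035918e-12 F/cm
Step 2: W in cm = 4.3 * 1e-4 = 4.30e-04 cm
Step 3: C = 1.035918e-12 * 1.053e-05 / 4.30e-04 = 2.536795e-14 F
Step 4: C = 25.37 fF

25.37


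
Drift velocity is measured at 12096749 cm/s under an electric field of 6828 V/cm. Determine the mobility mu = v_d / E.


Step 1: mu = v_d / E
Step 2: mu = 12096749 / 6828
Step 3: mu = 1771.64 cm^2/(V*s)

1771.64


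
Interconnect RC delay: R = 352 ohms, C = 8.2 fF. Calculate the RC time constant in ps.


Step 1: tau = R * C
Step 2: tau = 352 * 8.2 fF = 352 * 8.2e-15 F
Step 3: tau = 2.8864e-12 s = 2.8864 ps

2.8864


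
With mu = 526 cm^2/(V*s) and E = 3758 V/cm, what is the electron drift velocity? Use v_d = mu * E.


Step 1: v_d = mu * E
Step 2: v_d = 526 * 3758 = 1976708
Step 3: v_d = 1.98e+06 cm/s

1.98e+06


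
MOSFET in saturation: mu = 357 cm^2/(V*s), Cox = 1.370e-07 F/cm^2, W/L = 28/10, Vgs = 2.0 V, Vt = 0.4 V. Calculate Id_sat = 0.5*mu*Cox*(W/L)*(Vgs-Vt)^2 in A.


Step 1: Overdrive voltage Vov = Vgs - Vt = 2.0 - 0.4 = 1.6 V
Step 2: W/L = 28/10 = 2.8
Step 3: Id = 0.5 * 357 * 1.370e-07 * 2.8 * 1.6^2
Step 4: Id = 1.75e-04 A

1.75e-04


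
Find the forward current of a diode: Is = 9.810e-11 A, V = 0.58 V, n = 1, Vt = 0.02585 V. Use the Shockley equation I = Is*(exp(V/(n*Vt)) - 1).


Step 1: V/(n*Vt) = 0.58/(1*0.02585) = 22.4371
Step 2: exp(22.4371) = 5.5502e+09
Step 3: I = 9.810e-11 * (5.5502e+09 - 1) = 5.44e-01 A

5.44e-01


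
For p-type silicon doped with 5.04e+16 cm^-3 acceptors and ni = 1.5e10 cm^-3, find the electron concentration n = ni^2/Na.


Step 1: Majority hole concentration p ≈ Na = 5.04e+16 cm^-3
Step 2: n = ni^2 / Na = (1.5e10)^2 / 5.04e+16
Step 3: n = 4.46e+03 cm^-3

4.46e+03


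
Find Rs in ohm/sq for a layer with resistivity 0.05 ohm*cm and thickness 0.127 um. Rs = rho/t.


Step 1: Convert thickness to cm: t = 0.127 um = 1.2700e-05 cm
Step 2: Rs = rho / t = 0.05 / 1.2700e-05
Step 3: Rs = 3937.0 ohm/sq

3937.0


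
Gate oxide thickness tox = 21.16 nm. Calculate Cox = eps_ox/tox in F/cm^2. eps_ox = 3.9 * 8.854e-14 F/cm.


Step 1: eps_ox = 3.9 * 8.854e-14 = 3.45306e-13 F/cm
Step 2: tox in cm = 21.16 nm * 1e-7 = 2.1160e-06 cm
Step 3: Cox = 3.45306e-13 / 2.1160e-06 = 1.63e-07 F/cm^2

1.63e-07


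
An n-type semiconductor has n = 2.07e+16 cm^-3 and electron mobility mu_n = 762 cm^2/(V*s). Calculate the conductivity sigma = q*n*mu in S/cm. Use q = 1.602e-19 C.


Step 1: sigma = q * n * mu
Step 2: sigma = 1.602e-19 * 2.07e+16 * 762
Step 3: sigma = 2.527e+00 S/cm

2.527e+00


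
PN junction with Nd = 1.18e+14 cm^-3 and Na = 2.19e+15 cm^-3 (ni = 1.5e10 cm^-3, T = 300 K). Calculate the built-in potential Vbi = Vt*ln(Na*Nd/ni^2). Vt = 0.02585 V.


Step 1: Compute Na*Nd/ni^2 = 2.19e+15 * 1.18e+14 / (1.5e10)^2 = 1.1485e+09
Step 2: ln(1.1485e+09) = 20.8617
Step 3: Vbi = 0.02585 * 20.8617 = 0.539 V

0.539


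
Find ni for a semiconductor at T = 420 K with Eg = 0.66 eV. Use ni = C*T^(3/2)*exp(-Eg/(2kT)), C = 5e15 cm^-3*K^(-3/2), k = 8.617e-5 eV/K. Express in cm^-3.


Step 1: Compute kT = 8.617e-5 * 420 = 0.0361914 eV
Step 2: Exponent = -Eg/(2kT) = -0.66/(2*0.0361914) = -9.11819
Step 3: T^(3/2) = 420^1.5 = 8607.44
Step 4: ni = 5e15 * 8607.44 * exp(-9.11819) = 4.72e+15 cm^-3

4.72e+15


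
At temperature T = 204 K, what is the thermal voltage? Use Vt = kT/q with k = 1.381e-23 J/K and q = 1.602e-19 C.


Step 1: kT = 1.381e-23 * 204 = 2.81724e-21 J
Step 2: Vt = kT/q = 2.81724e-21 / 1.602e-19
Step 3: Vt = 0.01759 V

0.01759


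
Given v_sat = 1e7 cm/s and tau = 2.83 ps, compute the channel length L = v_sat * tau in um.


Step 1: tau in seconds = 2.83 ps * 1e-12 = 2.8300e-12 s
Step 2: L = v_sat * tau = 1e7 * 2.8300e-12 = 2.8300e-05 cm
Step 3: L in um = 2.8300e-05 * 1e4 = 0.283 um

0.283


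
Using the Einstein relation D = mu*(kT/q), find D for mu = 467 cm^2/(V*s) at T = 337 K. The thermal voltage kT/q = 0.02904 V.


Step 1: D = mu * (kT/q)
Step 2: D = 467 * 0.02904
Step 3: D = 13.56 cm^2/s

13.56


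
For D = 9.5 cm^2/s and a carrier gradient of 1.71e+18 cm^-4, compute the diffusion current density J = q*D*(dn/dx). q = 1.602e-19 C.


Step 1: J = q * D * (dn/dx)
Step 2: J = 1.602e-19 * 9.5 * 1.71e+18
Step 3: J = 2.60e+00 A/cm^2

2.60e+00


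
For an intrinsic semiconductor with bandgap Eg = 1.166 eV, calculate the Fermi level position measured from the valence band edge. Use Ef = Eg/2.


Step 1: For an intrinsic semiconductor, the Fermi level sits at midgap.
Step 2: Ef = Eg / 2 = 1.166 / 2 = 0.583 eV

0.583


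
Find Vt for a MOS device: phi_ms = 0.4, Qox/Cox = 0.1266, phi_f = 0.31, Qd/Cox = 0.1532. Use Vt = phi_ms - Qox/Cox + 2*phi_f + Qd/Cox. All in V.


Step 1: Vt = phi_ms - Qox/Cox + 2*phi_f + Qd/Cox
Step 2: Vt = 0.4 - 0.1266 + 2*0.31 + 0.1532
Step 3: Vt = 0.4 - 0.1266 + 0.62 + 0.1532
Step 4: Vt = 1.0466 V

1.0466


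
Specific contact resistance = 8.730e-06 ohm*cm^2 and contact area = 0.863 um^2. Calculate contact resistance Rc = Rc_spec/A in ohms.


Step 1: Convert area to cm^2: 0.863 um^2 = 8.6300e-09 cm^2
Step 2: Rc = Rc_spec / A = 8.730e-06 / 8.6300e-09
Step 3: Rc = 1.01e+03 ohms

1.01e+03


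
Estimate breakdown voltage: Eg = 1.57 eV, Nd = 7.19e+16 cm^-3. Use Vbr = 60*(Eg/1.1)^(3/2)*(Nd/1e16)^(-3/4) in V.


Step 1: Eg/1.1 = 1.57/1.1 = 1.427273
Step 2: (Eg/1.1)^1.5 = 1.427273^1.5 = 1.705142
Step 3: (Nd/1e16)^(-0.75) = (7.19)^(-0.75) = 0.227747
Step 4: Vbr = 60 * 1.705142 * 0.227747 = 23.3 V

23.3
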